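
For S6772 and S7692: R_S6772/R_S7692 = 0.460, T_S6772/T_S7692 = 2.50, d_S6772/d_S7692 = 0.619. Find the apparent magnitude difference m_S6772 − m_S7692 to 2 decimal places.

-3.33

L_S6772/L_S7692 = (0.460)²(2.50)⁴ = 8.266.
F_S6772/F_S7692 = (L_S6772/L_S7692)/(d_S6772/d_S7692)² = 8.266/0.3832 = 21.57.
m_S6772 − m_S7692 = −2.5 log₁₀(21.57) = -3.33.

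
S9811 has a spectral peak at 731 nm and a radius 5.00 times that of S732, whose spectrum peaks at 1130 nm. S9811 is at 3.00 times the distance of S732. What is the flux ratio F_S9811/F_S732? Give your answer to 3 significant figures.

Wien's law: T_S9811/T_S732 = λ_S732/λ_S9811 = 1130/731 = 1.546.
L_S9811/L_S732 = (R_S9811/R_S732)²(T_S9811/T_S732)⁴ = (5.00)²(1.546)⁴ = 142.8.
F_S9811/F_S732 = (L_S9811/L_S732)/(d_S9811/d_S732)² = 142.8/(3.00)² = 15.86.

15.9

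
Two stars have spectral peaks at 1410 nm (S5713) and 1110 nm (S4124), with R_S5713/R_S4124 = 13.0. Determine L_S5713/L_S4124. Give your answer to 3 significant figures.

Wien's law gives T ∝ 1/λ_max, so T_S5713/T_S4124 = λ_S4124/λ_S5713 = 1110/1410 = 0.7872.
Then L ∝ R²T⁴ gives L_S5713/L_S4124 = (13.0)² × (0.7872)⁴ = 169.0 × 0.3841 = 64.91.

64.9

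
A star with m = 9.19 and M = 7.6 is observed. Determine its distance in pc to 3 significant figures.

20.8 pc

m − M = 5 log₁₀(d/10 pc)
9.19 − (7.6) = 1.59 = 5 log₁₀(d/10)
d = 10 × 10^(1.59/5) = 10 × 10^0.318 = 20.80 pc.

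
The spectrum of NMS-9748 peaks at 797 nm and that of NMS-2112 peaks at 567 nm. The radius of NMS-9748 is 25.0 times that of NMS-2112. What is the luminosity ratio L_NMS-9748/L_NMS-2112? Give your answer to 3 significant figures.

Wien's law gives T ∝ 1/λ_max, so T_NMS-9748/T_NMS-2112 = λ_NMS-2112/λ_NMS-9748 = 567/797 = 0.7114.
Then L ∝ R²T⁴ gives L_NMS-9748/L_NMS-2112 = (25.0)² × (0.7114)⁴ = 625.0 × 0.2562 = 160.1.

160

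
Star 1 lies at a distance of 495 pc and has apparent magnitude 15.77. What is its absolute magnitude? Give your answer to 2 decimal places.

7.30

M = m − 5 log₁₀(d/10 pc) = 15.77 − 5 log₁₀(495/10)
  = 15.77 − 5 × 1.695 = 15.77 − 8.47 = 7.30.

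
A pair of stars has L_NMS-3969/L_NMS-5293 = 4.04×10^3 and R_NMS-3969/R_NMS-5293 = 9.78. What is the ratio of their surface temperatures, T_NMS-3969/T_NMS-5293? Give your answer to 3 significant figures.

L ∝ R²T⁴ gives T ∝ (L/R²)^(1/4), so
T_NMS-3969/T_NMS-5293 = (4.04×10^3 / 9.78²)^(1/4) = (42.24)^(1/4) = 2.549.

2.55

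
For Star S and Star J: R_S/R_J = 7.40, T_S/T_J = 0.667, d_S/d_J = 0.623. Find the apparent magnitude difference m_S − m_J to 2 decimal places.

-3.61

L_S/L_J = (7.40)²(0.667)⁴ = 10.84.
F_S/F_J = (L_S/L_J)/(d_S/d_J)² = 10.84/0.3881 = 27.92.
m_S − m_J = −2.5 log₁₀(27.92) = -3.61.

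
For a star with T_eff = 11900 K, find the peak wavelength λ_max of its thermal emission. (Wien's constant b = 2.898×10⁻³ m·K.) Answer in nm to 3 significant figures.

λ_max = b/T = 2.898×10⁻³ / 11900 = 2.44×10^-7 m = 243.5 nm.

244 nm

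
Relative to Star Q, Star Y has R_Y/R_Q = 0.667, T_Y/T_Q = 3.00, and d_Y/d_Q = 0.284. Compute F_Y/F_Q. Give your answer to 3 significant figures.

L_Y/L_Q = (R_Y/R_Q)²(T_Y/T_Q)⁴ = (0.667)² × (3.00)⁴ = 36.04.
F_Y/F_Q = (L_Y/L_Q)/(d_Y/d_Q)² = 36.04 / (0.284)² = 446.8.

447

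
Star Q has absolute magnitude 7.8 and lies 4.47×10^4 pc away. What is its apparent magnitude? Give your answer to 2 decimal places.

m = M + 5 log₁₀(d/10 pc) = 7.8 + 5 log₁₀(4.47×10^4/10)
  = 7.8 + 5 × 3.650 = 7.8 + 18.25 = 26.05.

26.05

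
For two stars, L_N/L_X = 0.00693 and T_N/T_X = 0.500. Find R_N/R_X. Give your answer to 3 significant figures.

L ∝ R²T⁴ gives R ∝ √L / T², so
R_N/R_X = √(0.00693) / (0.500)² = 0.08325 / 0.2500 = 0.3330.

0.333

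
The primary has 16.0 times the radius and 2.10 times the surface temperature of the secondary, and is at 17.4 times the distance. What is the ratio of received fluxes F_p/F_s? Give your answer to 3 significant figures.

16.4

L_p/L_s = (R_p/R_s)²(T_p/T_s)⁴ = (16.0)² × (2.10)⁴ = 4979.
F_p/F_s = (L_p/L_s)/(d_p/d_s)² = 4979 / (17.4)² = 16.44.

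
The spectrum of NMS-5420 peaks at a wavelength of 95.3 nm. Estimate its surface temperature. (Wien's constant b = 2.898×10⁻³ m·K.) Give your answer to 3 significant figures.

T = b/λ_max = 2.898×10⁻³ / (95.3×10⁻⁹) = 3.041×10^4 K.

3.04×10^4 K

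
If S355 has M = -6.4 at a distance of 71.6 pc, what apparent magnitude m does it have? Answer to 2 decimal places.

m = M + 5 log₁₀(d/10 pc) = -6.4 + 5 log₁₀(71.6/10)
  = -6.4 + 5 × 0.855 = -6.4 + 4.27 = -2.13.

-2.13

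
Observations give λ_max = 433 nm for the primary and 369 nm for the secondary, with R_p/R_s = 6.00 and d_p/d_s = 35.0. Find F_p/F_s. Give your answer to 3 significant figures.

Wien's law: T_p/T_s = λ_s/λ_p = 369/433 = 0.8522.
L_p/L_s = (R_p/R_s)²(T_p/T_s)⁴ = (6.00)²(0.8522)⁴ = 18.99.
F_p/F_s = (L_p/L_s)/(d_p/d_s)² = 18.99/(35.0)² = 0.01550.

0.0155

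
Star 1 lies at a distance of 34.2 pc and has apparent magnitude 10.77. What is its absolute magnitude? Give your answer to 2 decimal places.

8.10

M = m − 5 log₁₀(d/10 pc) = 10.77 − 5 log₁₀(34.2/10)
  = 10.77 − 5 × 0.534 = 10.77 − 2.67 = 8.10.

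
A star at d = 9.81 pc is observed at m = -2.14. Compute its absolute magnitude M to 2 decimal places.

M = m − 5 log₁₀(d/10 pc) = -2.14 − 5 log₁₀(9.81/10)
  = -2.14 − 5 × -0.008 = -2.14 − -0.04 = -2.10.

-2.10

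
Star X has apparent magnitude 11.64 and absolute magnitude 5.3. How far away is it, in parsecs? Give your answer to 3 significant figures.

185 pc

m − M = 5 log₁₀(d/10 pc)
11.64 − (5.3) = 6.34 = 5 log₁₀(d/10)
d = 10 × 10^(6.34/5) = 10 × 10^1.268 = 185.4 pc.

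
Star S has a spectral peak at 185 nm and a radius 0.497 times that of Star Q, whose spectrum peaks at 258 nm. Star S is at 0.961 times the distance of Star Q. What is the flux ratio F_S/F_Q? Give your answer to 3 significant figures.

Wien's law: T_S/T_Q = λ_Q/λ_S = 258/185 = 1.395.
L_S/L_Q = (R_S/R_Q)²(T_S/T_Q)⁴ = (0.497)²(1.395)⁴ = 0.9343.
F_S/F_Q = (L_S/L_Q)/(d_S/d_Q)² = 0.9343/(0.961)² = 1.012.

1.01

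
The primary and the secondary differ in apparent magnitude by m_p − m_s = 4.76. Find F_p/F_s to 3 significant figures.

F_p/F_s = 10^(−(m_p − m_s)/2.5) = 10^(-4.76/2.5) = 10^-1.904 = 0.01247.

0.0125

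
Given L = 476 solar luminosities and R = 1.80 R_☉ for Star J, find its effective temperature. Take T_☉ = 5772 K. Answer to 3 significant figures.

T/T_☉ = (L/L_☉)^(1/4) / (R/R_☉)^(1/2)
T = 5772 × (476)^(1/4) / √(1.80) = 5772 × 4.671 / 1.342 = 2.010×10^4 K.

2.01×10^4 K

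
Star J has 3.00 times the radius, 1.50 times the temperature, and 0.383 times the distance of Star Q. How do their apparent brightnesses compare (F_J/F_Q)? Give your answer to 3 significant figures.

L_J/L_Q = (R_J/R_Q)²(T_J/T_Q)⁴ = (3.00)² × (1.50)⁴ = 45.56.
F_J/F_Q = (L_J/L_Q)/(d_J/d_Q)² = 45.56 / (0.383)² = 310.6.

311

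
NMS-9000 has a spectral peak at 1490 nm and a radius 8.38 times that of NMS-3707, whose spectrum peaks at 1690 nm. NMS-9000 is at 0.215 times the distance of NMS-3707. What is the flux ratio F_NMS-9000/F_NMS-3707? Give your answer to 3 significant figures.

Wien's law: T_NMS-9000/T_NMS-3707 = λ_NMS-3707/λ_NMS-9000 = 1690/1490 = 1.134.
L_NMS-9000/L_NMS-3707 = (R_NMS-9000/R_NMS-3707)²(T_NMS-9000/T_NMS-3707)⁴ = (8.38)²(1.134)⁴ = 116.2.
F_NMS-9000/F_NMS-3707 = (L_NMS-9000/L_NMS-3707)/(d_NMS-9000/d_NMS-3707)² = 116.2/(0.215)² = 2514.

2.51×10^3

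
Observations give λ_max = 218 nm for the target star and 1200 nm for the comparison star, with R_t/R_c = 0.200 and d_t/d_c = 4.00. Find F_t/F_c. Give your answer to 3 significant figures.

Wien's law: T_t/T_c = λ_c/λ_t = 1200/218 = 5.505.
L_t/L_c = (R_t/R_c)²(T_t/T_c)⁴ = (0.200)²(5.505)⁴ = 36.72.
F_t/F_c = (L_t/L_c)/(d_t/d_c)² = 36.72/(4.00)² = 2.295.

2.30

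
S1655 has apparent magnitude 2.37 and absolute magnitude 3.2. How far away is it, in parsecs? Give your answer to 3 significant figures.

6.82 pc

m − M = 5 log₁₀(d/10 pc)
2.37 − (3.2) = -0.83 = 5 log₁₀(d/10)
d = 10 × 10^(-0.83/5) = 10 × 10^-0.166 = 6.823 pc.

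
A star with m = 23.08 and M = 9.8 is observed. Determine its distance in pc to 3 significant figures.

m − M = 5 log₁₀(d/10 pc)
23.08 − (9.8) = 13.28 = 5 log₁₀(d/10)
d = 10 × 10^(13.28/5) = 10 × 10^2.656 = 4529 pc.

4.53×10^3 pc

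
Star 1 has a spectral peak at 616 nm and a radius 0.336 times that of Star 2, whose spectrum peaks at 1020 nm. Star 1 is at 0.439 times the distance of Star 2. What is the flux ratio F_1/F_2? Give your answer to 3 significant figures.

4.40

Wien's law: T_1/T_2 = λ_2/λ_1 = 1020/616 = 1.656.
L_1/L_2 = (R_1/R_2)²(T_1/T_2)⁴ = (0.336)²(1.656)⁴ = 0.8487.
F_1/F_2 = (L_1/L_2)/(d_1/d_2)² = 0.8487/(0.439)² = 4.404.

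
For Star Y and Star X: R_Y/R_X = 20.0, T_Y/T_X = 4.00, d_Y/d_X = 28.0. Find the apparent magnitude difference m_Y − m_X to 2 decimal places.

L_Y/L_X = (20.0)²(4.00)⁴ = 1.024×10^5.
F_Y/F_X = (L_Y/L_X)/(d_Y/d_X)² = 1.024×10^5/784.0 = 130.6.
m_Y − m_X = −2.5 log₁₀(130.6) = -5.29.

-5.29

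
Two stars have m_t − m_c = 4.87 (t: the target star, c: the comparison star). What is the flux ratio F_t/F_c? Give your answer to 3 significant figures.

0.0113

F_t/F_c = 10^(−(m_t − m_c)/2.5) = 10^(-4.87/2.5) = 10^-1.948 = 0.01127.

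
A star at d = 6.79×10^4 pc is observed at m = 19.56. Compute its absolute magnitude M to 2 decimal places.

0.40

M = m − 5 log₁₀(d/10 pc) = 19.56 − 5 log₁₀(6.79×10^4/10)
  = 19.56 − 5 × 3.832 = 19.56 − 19.16 = 0.40.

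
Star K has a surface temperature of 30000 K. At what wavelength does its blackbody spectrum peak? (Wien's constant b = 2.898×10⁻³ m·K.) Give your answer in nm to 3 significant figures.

λ_max = b/T = 2.898×10⁻³ / 30000 = 9.66×10^-8 m = 96.60 nm.

96.6 nm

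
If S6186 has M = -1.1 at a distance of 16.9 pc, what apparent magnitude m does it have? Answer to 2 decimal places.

m = M + 5 log₁₀(d/10 pc) = -1.1 + 5 log₁₀(16.9/10)
  = -1.1 + 5 × 0.228 = -1.1 + 1.14 = 0.04.

0.04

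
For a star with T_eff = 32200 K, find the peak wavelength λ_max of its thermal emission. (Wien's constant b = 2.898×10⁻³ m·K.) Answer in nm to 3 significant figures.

λ_max = b/T = 2.898×10⁻³ / 32200 = 9.00×10^-8 m = 90.00 nm.

90.0 nm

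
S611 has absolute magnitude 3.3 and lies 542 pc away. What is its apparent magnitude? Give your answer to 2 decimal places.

m = M + 5 log₁₀(d/10 pc) = 3.3 + 5 log₁₀(542/10)
  = 3.3 + 5 × 1.734 = 3.3 + 8.67 = 11.97.

11.97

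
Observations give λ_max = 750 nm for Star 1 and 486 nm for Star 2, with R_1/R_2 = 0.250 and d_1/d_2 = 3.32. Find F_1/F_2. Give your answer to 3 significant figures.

0.00100

Wien's law: T_1/T_2 = λ_2/λ_1 = 486/750 = 0.6480.
L_1/L_2 = (R_1/R_2)²(T_1/T_2)⁴ = (0.250)²(0.6480)⁴ = 0.01102.
F_1/F_2 = (L_1/L_2)/(d_1/d_2)² = 0.01102/(3.32)² = 9.998×10^-4.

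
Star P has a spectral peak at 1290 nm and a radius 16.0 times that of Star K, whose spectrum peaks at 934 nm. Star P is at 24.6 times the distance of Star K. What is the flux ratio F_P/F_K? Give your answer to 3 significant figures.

Wien's law: T_P/T_K = λ_K/λ_P = 934/1290 = 0.7240.
L_P/L_K = (R_P/R_K)²(T_P/T_K)⁴ = (16.0)²(0.7240)⁴ = 70.35.
F_P/F_K = (L_P/L_K)/(d_P/d_K)² = 70.35/(24.6)² = 0.1163.

0.116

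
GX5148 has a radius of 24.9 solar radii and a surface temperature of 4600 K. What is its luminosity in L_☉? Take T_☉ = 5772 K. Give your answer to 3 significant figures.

L/L_☉ = (R/R_☉)² (T/T_☉)⁴ = (24.9)² × (4600/5772)⁴
       = 620.0 × (0.7970)⁴ = 620.0 × 0.4034 = 250.1.

250 L_☉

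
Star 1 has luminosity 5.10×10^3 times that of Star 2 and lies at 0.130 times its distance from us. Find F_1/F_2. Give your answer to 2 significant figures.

F = L/(4πd²), so F_1/F_2 = (L_1/L_2) / (d_1/d_2)²
= 5.10×10^3 / (0.130)² = 5.10×10^3 / 0.01690 = 3.018×10^5.

3.0×10^5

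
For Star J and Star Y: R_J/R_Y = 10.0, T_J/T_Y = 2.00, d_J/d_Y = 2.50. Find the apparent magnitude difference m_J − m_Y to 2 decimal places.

-6.02

L_J/L_Y = (10.0)²(2.00)⁴ = 1600.
F_J/F_Y = (L_J/L_Y)/(d_J/d_Y)² = 1600/6.250 = 256.0.
m_J − m_Y = −2.5 log₁₀(256.0) = -6.02.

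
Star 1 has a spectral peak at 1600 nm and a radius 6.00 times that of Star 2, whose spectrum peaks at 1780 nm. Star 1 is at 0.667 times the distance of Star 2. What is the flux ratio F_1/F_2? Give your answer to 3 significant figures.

124

Wien's law: T_1/T_2 = λ_2/λ_1 = 1780/1600 = 1.113.
L_1/L_2 = (R_1/R_2)²(T_1/T_2)⁴ = (6.00)²(1.113)⁴ = 55.14.
F_1/F_2 = (L_1/L_2)/(d_1/d_2)² = 55.14/(0.667)² = 124.0.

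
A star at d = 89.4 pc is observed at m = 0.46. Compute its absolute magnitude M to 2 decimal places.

M = m − 5 log₁₀(d/10 pc) = 0.46 − 5 log₁₀(89.4/10)
  = 0.46 − 5 × 0.951 = 0.46 − 4.76 = -4.30.

-4.30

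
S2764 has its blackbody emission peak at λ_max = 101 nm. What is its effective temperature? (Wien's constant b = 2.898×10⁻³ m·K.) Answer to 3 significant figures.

2.87×10^4 K

T = b/λ_max = 2.898×10⁻³ / (101×10⁻⁹) = 2.869×10^4 K.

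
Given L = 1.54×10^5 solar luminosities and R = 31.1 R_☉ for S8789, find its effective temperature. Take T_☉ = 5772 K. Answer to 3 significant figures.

T/T_☉ = (L/L_☉)^(1/4) / (R/R_☉)^(1/2)
T = 5772 × (1.54×10^5)^(1/4) / √(31.1) = 5772 × 19.81 / 5.577 = 2.050×10^4 K.

2.05×10^4 K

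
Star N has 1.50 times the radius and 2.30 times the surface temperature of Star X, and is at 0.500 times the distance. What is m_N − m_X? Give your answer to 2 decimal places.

L_N/L_X = (1.50)²(2.30)⁴ = 62.96.
F_N/F_X = (L_N/L_X)/(d_N/d_X)² = 62.96/0.2500 = 251.9.
m_N − m_X = −2.5 log₁₀(251.9) = -6.00.

-6.00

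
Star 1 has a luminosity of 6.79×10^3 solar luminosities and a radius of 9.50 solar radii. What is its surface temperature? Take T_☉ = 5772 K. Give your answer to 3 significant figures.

1.70×10^4 K

T/T_☉ = (L/L_☉)^(1/4) / (R/R_☉)^(1/2)
T = 5772 × (6.79×10^3)^(1/4) / √(9.50) = 5772 × 9.078 / 3.082 = 1.700×10^4 K.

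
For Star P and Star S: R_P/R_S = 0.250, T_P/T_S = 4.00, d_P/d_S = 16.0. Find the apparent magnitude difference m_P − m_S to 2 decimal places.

3.01

L_P/L_S = (0.250)²(4.00)⁴ = 16.00.
F_P/F_S = (L_P/L_S)/(d_P/d_S)² = 16.00/256.0 = 0.06250.
m_P − m_S = −2.5 log₁₀(0.06250) = 3.01.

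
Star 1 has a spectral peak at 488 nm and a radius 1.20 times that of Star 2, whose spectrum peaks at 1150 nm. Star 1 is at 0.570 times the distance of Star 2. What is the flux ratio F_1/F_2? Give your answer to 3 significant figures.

137

Wien's law: T_1/T_2 = λ_2/λ_1 = 1150/488 = 2.357.
L_1/L_2 = (R_1/R_2)²(T_1/T_2)⁴ = (1.20)²(2.357)⁴ = 44.41.
F_1/F_2 = (L_1/L_2)/(d_1/d_2)² = 44.41/(0.570)² = 136.7.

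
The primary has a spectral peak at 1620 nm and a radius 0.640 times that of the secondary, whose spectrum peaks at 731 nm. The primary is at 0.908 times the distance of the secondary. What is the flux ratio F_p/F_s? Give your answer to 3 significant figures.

0.0206

Wien's law: T_p/T_s = λ_s/λ_p = 731/1620 = 0.4512.
L_p/L_s = (R_p/R_s)²(T_p/T_s)⁴ = (0.640)²(0.4512)⁴ = 0.01698.
F_p/F_s = (L_p/L_s)/(d_p/d_s)² = 0.01698/(0.908)² = 0.02060.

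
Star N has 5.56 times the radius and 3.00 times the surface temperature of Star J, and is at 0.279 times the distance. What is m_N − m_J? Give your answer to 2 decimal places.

-11.27

L_N/L_J = (5.56)²(3.00)⁴ = 2504.
F_N/F_J = (L_N/L_J)/(d_N/d_J)² = 2504/0.07784 = 3.217×10^4.
m_N − m_J = −2.5 log₁₀(3.217×10^4) = -11.27.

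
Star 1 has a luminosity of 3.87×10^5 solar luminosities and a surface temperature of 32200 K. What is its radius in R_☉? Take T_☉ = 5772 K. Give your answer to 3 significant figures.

20.0 R_☉

R/R_☉ = √(L/L_☉) / (T/T_☉)² = √(3.87×10^5) / (5.579)²
       = 622.1 / 31.12 = 19.99.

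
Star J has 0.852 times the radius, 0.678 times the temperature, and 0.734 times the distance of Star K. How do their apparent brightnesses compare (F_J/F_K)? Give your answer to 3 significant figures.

L_J/L_K = (R_J/R_K)²(T_J/T_K)⁴ = (0.852)² × (0.678)⁴ = 0.1534.
F_J/F_K = (L_J/L_K)/(d_J/d_K)² = 0.1534 / (0.734)² = 0.2847.

0.285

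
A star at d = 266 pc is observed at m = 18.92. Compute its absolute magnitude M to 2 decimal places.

11.80

M = m − 5 log₁₀(d/10 pc) = 18.92 − 5 log₁₀(266/10)
  = 18.92 − 5 × 1.425 = 18.92 − 7.12 = 11.80.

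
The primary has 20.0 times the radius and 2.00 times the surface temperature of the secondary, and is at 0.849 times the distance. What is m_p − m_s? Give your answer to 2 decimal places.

-9.87

L_p/L_s = (20.0)²(2.00)⁴ = 6400.
F_p/F_s = (L_p/L_s)/(d_p/d_s)² = 6400/0.7208 = 8879.
m_p − m_s = −2.5 log₁₀(8879) = -9.87.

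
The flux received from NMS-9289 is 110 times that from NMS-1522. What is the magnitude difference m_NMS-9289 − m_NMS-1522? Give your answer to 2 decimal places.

-5.10

m_NMS-9289 − m_NMS-1522 = −2.5 log₁₀(F_NMS-9289/F_NMS-1522) = −2.5 log₁₀(110) = −2.5 × (2.041) = -5.103.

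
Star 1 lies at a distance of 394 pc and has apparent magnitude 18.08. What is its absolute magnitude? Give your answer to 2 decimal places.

10.10

M = m − 5 log₁₀(d/10 pc) = 18.08 − 5 log₁₀(394/10)
  = 18.08 − 5 × 1.595 = 18.08 − 7.98 = 10.10.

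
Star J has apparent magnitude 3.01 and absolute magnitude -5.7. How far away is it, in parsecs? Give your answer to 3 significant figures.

552 pc

m − M = 5 log₁₀(d/10 pc)
3.01 − (-5.7) = 8.71 = 5 log₁₀(d/10)
d = 10 × 10^(8.71/5) = 10 × 10^1.742 = 552.1 pc.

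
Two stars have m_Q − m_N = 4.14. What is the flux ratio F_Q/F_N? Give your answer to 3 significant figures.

F_Q/F_N = 10^(−(m_Q − m_N)/2.5) = 10^(-4.14/2.5) = 10^-1.656 = 0.02208.

0.0221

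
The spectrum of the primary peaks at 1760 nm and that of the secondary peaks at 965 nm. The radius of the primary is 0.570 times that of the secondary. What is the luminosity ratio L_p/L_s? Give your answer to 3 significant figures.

Wien's law gives T ∝ 1/λ_max, so T_p/T_s = λ_s/λ_p = 965/1760 = 0.5483.
Then L ∝ R²T⁴ gives L_p/L_s = (0.570)² × (0.5483)⁴ = 0.3249 × 0.09038 = 0.02936.

0.0294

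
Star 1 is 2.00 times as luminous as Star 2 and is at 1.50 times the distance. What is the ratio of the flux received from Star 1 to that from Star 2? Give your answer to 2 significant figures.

0.89

F = L/(4πd²), so F_1/F_2 = (L_1/L_2) / (d_1/d_2)²
= 2.00 / (1.50)² = 2.00 / 2.250 = 0.8889.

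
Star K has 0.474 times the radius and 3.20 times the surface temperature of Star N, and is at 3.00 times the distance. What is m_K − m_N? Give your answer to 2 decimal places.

-1.04

L_K/L_N = (0.474)²(3.20)⁴ = 23.56.
F_K/F_N = (L_K/L_N)/(d_K/d_N)² = 23.56/9.000 = 2.618.
m_K − m_N = −2.5 log₁₀(2.618) = -1.04.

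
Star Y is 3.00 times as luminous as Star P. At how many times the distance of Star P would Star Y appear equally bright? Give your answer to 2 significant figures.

1.7

Equal flux requires L_Y/d_Y² = L_P/d_P², so d_Y/d_P = √(L_Y/L_P)
= √(3.00) = 1.732.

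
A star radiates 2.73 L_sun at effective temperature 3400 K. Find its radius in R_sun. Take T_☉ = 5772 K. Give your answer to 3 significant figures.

4.76 R_sun

R/R_☉ = √(L/L_☉) / (T/T_☉)² = √(2.73) / (0.5891)²
       = 1.652 / 0.3470 = 4.762.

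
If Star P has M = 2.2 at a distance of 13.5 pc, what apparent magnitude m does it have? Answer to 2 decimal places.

2.85

m = M + 5 log₁₀(d/10 pc) = 2.2 + 5 log₁₀(13.5/10)
  = 2.2 + 5 × 0.130 = 2.2 + 0.65 = 2.85.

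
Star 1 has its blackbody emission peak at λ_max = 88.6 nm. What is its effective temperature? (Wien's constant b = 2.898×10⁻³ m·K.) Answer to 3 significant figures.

T = b/λ_max = 2.898×10⁻³ / (88.6×10⁻⁹) = 3.271×10^4 K.

3.27×10^4 K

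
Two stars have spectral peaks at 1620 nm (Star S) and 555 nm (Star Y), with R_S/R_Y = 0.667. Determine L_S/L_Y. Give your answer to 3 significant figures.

0.00613

Wien's law gives T ∝ 1/λ_max, so T_S/T_Y = λ_Y/λ_S = 555/1620 = 0.3426.
Then L ∝ R²T⁴ gives L_S/L_Y = (0.667)² × (0.3426)⁴ = 0.4449 × 0.01378 = 0.006129.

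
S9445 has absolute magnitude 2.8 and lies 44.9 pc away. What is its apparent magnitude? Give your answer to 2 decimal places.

6.06

m = M + 5 log₁₀(d/10 pc) = 2.8 + 5 log₁₀(44.9/10)
  = 2.8 + 5 × 0.652 = 2.8 + 3.26 = 6.06.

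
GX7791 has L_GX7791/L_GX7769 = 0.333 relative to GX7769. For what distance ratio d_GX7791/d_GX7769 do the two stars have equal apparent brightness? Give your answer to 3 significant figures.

0.577

Equal flux requires L_GX7791/d_GX7791² = L_GX7769/d_GX7769², so d_GX7791/d_GX7769 = √(L_GX7791/L_GX7769)
= √(0.333) = 0.5771.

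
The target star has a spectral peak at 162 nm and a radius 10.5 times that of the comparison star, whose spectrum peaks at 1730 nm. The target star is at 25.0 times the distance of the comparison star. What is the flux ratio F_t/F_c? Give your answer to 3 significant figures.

2.29×10^3

Wien's law: T_t/T_c = λ_c/λ_t = 1730/162 = 10.68.
L_t/L_c = (R_t/R_c)²(T_t/T_c)⁴ = (10.5)²(10.68)⁴ = 1.434×10^6.
F_t/F_c = (L_t/L_c)/(d_t/d_c)² = 1.434×10^6/(25.0)² = 2294.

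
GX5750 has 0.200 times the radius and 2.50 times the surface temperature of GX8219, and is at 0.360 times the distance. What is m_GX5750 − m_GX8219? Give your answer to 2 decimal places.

L_GX5750/L_GX8219 = (0.200)²(2.50)⁴ = 1.563.
F_GX5750/F_GX8219 = (L_GX5750/L_GX8219)/(d_GX5750/d_GX8219)² = 1.563/0.1296 = 12.06.
m_GX5750 − m_GX8219 = −2.5 log₁₀(12.06) = -2.70.

-2.70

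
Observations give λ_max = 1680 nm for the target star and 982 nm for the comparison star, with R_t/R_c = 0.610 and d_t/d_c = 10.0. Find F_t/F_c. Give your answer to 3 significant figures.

4.34×10^-4

Wien's law: T_t/T_c = λ_c/λ_t = 982/1680 = 0.5845.
L_t/L_c = (R_t/R_c)²(T_t/T_c)⁴ = (0.610)²(0.5845)⁴ = 0.04344.
F_t/F_c = (L_t/L_c)/(d_t/d_c)² = 0.04344/(10.0)² = 4.344×10^-4.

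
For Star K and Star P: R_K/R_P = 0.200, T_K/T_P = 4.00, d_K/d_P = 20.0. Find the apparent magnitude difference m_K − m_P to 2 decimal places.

3.98

L_K/L_P = (0.200)²(4.00)⁴ = 10.24.
F_K/F_P = (L_K/L_P)/(d_K/d_P)² = 10.24/400.0 = 0.02560.
m_K − m_P = −2.5 log₁₀(0.02560) = 3.98.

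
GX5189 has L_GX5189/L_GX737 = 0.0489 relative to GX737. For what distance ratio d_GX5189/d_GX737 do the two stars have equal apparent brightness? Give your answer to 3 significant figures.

Equal flux requires L_GX5189/d_GX5189² = L_GX737/d_GX737², so d_GX5189/d_GX737 = √(L_GX5189/L_GX737)
= √(0.0489) = 0.2211.

0.221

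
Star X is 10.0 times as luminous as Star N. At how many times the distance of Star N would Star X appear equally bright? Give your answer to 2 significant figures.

3.2

Equal flux requires L_X/d_X² = L_N/d_N², so d_X/d_N = √(L_X/L_N)
= √(10.0) = 3.162.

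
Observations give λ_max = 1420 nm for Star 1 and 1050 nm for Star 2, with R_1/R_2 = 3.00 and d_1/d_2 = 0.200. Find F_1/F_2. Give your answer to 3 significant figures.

Wien's law: T_1/T_2 = λ_2/λ_1 = 1050/1420 = 0.7394.
L_1/L_2 = (R_1/R_2)²(T_1/T_2)⁴ = (3.00)²(0.7394)⁴ = 2.691.
F_1/F_2 = (L_1/L_2)/(d_1/d_2)² = 2.691/(0.200)² = 67.26.

67.3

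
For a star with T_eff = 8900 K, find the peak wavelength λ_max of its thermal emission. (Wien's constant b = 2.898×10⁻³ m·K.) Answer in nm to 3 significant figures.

λ_max = b/T = 2.898×10⁻³ / 8900 = 3.26×10^-7 m = 325.6 nm.

326 nm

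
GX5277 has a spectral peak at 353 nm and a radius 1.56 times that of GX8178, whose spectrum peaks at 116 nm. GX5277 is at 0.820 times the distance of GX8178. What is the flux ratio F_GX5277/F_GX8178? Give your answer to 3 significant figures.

Wien's law: T_GX5277/T_GX8178 = λ_GX8178/λ_GX5277 = 116/353 = 0.3286.
L_GX5277/L_GX8178 = (R_GX5277/R_GX8178)²(T_GX5277/T_GX8178)⁴ = (1.56)²(0.3286)⁴ = 0.02838.
F_GX5277/F_GX8178 = (L_GX5277/L_GX8178)/(d_GX5277/d_GX8178)² = 0.02838/(0.820)² = 0.04220.

0.0422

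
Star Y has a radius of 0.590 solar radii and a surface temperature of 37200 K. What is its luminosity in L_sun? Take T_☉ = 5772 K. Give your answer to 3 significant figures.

601 L_sun

L/L_☉ = (R/R_☉)² (T/T_☉)⁴ = (0.590)² × (37200/5772)⁴
       = 0.3481 × (6.445)⁴ = 0.3481 × 1725 = 600.6.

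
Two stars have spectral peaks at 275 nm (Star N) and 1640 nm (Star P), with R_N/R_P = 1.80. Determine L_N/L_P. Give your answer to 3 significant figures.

4.10×10^3

Wien's law gives T ∝ 1/λ_max, so T_N/T_P = λ_P/λ_N = 1640/275 = 5.964.
Then L ∝ R²T⁴ gives L_N/L_P = (1.80)² × (5.964)⁴ = 3.240 × 1265 = 4098.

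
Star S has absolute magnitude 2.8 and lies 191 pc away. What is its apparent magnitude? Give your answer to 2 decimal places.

m = M + 5 log₁₀(d/10 pc) = 2.8 + 5 log₁₀(191/10)
  = 2.8 + 5 × 1.281 = 2.8 + 6.41 = 9.21.

9.21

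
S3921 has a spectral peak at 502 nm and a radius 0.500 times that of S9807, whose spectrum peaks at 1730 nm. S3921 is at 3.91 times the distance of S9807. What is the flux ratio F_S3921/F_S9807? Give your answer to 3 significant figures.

Wien's law: T_S3921/T_S9807 = λ_S9807/λ_S3921 = 1730/502 = 3.446.
L_S3921/L_S9807 = (R_S3921/R_S9807)²(T_S3921/T_S9807)⁴ = (0.500)²(3.446)⁴ = 35.26.
F_S3921/F_S9807 = (L_S3921/L_S9807)/(d_S3921/d_S9807)² = 35.26/(3.91)² = 2.307.

2.31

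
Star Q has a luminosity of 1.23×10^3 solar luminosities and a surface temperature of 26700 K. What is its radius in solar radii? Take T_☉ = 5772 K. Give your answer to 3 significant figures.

R/R_☉ = √(L/L_☉) / (T/T_☉)² = √(1.23×10^3) / (4.626)²
       = 35.07 / 21.40 = 1.639.

1.64 solar radii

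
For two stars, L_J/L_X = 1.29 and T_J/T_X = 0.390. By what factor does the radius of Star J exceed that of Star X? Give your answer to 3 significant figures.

7.47

L ∝ R²T⁴ gives R ∝ √L / T², so
R_J/R_X = √(1.29) / (0.390)² = 1.136 / 0.1521 = 7.467.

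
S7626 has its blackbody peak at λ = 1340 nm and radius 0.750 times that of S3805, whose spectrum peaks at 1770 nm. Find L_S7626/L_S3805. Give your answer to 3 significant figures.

1.71

Wien's law gives T ∝ 1/λ_max, so T_S7626/T_S3805 = λ_S3805/λ_S7626 = 1770/1340 = 1.321.
Then L ∝ R²T⁴ gives L_S7626/L_S3805 = (0.750)² × (1.321)⁴ = 0.5625 × 3.044 = 1.712.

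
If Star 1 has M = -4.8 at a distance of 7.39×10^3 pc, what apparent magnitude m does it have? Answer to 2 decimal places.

9.54

m = M + 5 log₁₀(d/10 pc) = -4.8 + 5 log₁₀(7.39×10^3/10)
  = -4.8 + 5 × 2.869 = -4.8 + 14.34 = 9.54.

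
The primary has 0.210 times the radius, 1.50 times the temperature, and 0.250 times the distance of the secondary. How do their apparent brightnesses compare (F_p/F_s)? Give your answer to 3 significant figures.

3.57

L_p/L_s = (R_p/R_s)²(T_p/T_s)⁴ = (0.210)² × (1.50)⁴ = 0.2233.
F_p/F_s = (L_p/L_s)/(d_p/d_s)² = 0.2233 / (0.250)² = 3.572.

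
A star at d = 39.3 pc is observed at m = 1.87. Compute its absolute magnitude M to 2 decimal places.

-1.10

M = m − 5 log₁₀(d/10 pc) = 1.87 − 5 log₁₀(39.3/10)
  = 1.87 − 5 × 0.594 = 1.87 − 2.97 = -1.10.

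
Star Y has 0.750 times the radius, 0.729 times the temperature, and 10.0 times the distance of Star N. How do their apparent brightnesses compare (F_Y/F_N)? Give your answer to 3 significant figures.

L_Y/L_N = (R_Y/R_N)²(T_Y/T_N)⁴ = (0.750)² × (0.729)⁴ = 0.1589.
F_Y/F_N = (L_Y/L_N)/(d_Y/d_N)² = 0.1589 / (10.0)² = 0.001589.

0.00159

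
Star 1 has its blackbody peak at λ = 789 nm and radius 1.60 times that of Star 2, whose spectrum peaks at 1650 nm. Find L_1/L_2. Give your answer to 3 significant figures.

Wien's law gives T ∝ 1/λ_max, so T_1/T_2 = λ_2/λ_1 = 1650/789 = 2.091.
Then L ∝ R²T⁴ gives L_1/L_2 = (1.60)² × (2.091)⁴ = 2.560 × 19.13 = 48.96.

49.0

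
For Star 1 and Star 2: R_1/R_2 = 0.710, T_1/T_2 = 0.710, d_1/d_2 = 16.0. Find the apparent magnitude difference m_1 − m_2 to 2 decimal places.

8.25

L_1/L_2 = (0.710)²(0.710)⁴ = 0.1281.
F_1/F_2 = (L_1/L_2)/(d_1/d_2)² = 0.1281/256.0 = 5.004×10^-4.
m_1 − m_2 = −2.5 log₁₀(5.004×10^-4) = 8.25.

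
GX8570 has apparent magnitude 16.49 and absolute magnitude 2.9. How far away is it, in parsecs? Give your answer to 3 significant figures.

m − M = 5 log₁₀(d/10 pc)
16.49 − (2.9) = 13.59 = 5 log₁₀(d/10)
d = 10 × 10^(13.59/5) = 10 × 10^2.718 = 5224 pc.

5.22×10^3 pc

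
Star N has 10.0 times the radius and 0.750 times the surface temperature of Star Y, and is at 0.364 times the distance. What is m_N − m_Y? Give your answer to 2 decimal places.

L_N/L_Y = (10.0)²(0.750)⁴ = 31.64.
F_N/F_Y = (L_N/L_Y)/(d_N/d_Y)² = 31.64/0.1325 = 238.8.
m_N − m_Y = −2.5 log₁₀(238.8) = -5.95.

-5.95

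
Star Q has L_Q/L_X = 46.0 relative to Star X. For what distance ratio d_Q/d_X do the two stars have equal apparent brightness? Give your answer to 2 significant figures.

Equal flux requires L_Q/d_Q² = L_X/d_X², so d_Q/d_X = √(L_Q/L_X)
= √(46.0) = 6.782.

6.8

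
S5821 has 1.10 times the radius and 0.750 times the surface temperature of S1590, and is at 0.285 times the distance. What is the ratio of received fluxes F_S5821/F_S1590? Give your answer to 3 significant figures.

4.71

L_S5821/L_S1590 = (R_S5821/R_S1590)²(T_S5821/T_S1590)⁴ = (1.10)² × (0.750)⁴ = 0.3829.
F_S5821/F_S1590 = (L_S5821/L_S1590)/(d_S5821/d_S1590)² = 0.3829 / (0.285)² = 4.713.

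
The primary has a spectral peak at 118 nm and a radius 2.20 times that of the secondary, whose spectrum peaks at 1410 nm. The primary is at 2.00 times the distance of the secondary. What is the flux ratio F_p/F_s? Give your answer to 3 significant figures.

2.47×10^4

Wien's law: T_p/T_s = λ_s/λ_p = 1410/118 = 11.95.
L_p/L_s = (R_p/R_s)²(T_p/T_s)⁴ = (2.20)²(11.95)⁴ = 9.867×10^4.
F_p/F_s = (L_p/L_s)/(d_p/d_s)² = 9.867×10^4/(2.00)² = 2.467×10^4.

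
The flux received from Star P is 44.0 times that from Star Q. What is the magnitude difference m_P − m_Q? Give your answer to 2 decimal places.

m_P − m_Q = −2.5 log₁₀(F_P/F_Q) = −2.5 log₁₀(44.0) = −2.5 × (1.643) = -4.109.

-4.11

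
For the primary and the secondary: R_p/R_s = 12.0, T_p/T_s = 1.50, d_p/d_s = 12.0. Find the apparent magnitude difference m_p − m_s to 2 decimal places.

L_p/L_s = (12.0)²(1.50)⁴ = 729.0.
F_p/F_s = (L_p/L_s)/(d_p/d_s)² = 729.0/144.0 = 5.062.
m_p − m_s = −2.5 log₁₀(5.062) = -1.76.

-1.76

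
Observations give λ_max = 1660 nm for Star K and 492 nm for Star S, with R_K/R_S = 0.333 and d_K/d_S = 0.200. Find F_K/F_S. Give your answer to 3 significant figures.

Wien's law: T_K/T_S = λ_S/λ_K = 492/1660 = 0.2964.
L_K/L_S = (R_K/R_S)²(T_K/T_S)⁴ = (0.333)²(0.2964)⁴ = 8.557×10^-4.
F_K/F_S = (L_K/L_S)/(d_K/d_S)² = 8.557×10^-4/(0.200)² = 0.02139.

0.0214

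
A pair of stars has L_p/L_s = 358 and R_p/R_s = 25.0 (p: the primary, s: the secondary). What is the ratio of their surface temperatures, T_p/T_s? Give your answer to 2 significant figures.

0.87

L ∝ R²T⁴ gives T ∝ (L/R²)^(1/4), so
T_p/T_s = (358 / 25.0²)^(1/4) = (0.5728)^(1/4) = 0.8700.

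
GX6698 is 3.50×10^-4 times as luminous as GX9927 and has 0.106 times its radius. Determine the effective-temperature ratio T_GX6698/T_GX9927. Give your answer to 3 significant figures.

L ∝ R²T⁴ gives T ∝ (L/R²)^(1/4), so
T_GX6698/T_GX9927 = (3.50×10^-4 / 0.106²)^(1/4) = (0.03115)^(1/4) = 0.4201.

0.420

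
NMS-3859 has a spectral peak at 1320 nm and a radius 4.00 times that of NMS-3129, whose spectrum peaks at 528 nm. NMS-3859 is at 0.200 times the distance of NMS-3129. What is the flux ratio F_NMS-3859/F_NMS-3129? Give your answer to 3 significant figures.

Wien's law: T_NMS-3859/T_NMS-3129 = λ_NMS-3129/λ_NMS-3859 = 528/1320 = 0.4000.
L_NMS-3859/L_NMS-3129 = (R_NMS-3859/R_NMS-3129)²(T_NMS-3859/T_NMS-3129)⁴ = (4.00)²(0.4000)⁴ = 0.4096.
F_NMS-3859/F_NMS-3129 = (L_NMS-3859/L_NMS-3129)/(d_NMS-3859/d_NMS-3129)² = 0.4096/(0.200)² = 10.24.

10.2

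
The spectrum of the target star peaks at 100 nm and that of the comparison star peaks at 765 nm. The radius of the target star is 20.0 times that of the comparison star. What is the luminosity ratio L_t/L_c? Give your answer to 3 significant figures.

Wien's law gives T ∝ 1/λ_max, so T_t/T_c = λ_c/λ_t = 765/100 = 7.650.
Then L ∝ R²T⁴ gives L_t/L_c = (20.0)² × (7.650)⁴ = 400.0 × 3425 = 1.370×10^6.

1.37×10^6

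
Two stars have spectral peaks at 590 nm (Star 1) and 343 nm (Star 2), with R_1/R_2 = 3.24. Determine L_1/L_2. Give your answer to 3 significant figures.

1.20

Wien's law gives T ∝ 1/λ_max, so T_1/T_2 = λ_2/λ_1 = 343/590 = 0.5814.
Then L ∝ R²T⁴ gives L_1/L_2 = (3.24)² × (0.5814)⁴ = 10.50 × 0.1142 = 1.199.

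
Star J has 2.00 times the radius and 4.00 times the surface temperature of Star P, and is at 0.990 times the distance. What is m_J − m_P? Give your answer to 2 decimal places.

L_J/L_P = (2.00)²(4.00)⁴ = 1024.
F_J/F_P = (L_J/L_P)/(d_J/d_P)² = 1024/0.9801 = 1045.
m_J − m_P = −2.5 log₁₀(1045) = -7.55.

-7.55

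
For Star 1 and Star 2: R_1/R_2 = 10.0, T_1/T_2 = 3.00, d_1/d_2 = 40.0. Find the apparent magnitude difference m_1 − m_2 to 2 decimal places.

-1.76

L_1/L_2 = (10.0)²(3.00)⁴ = 8100.
F_1/F_2 = (L_1/L_2)/(d_1/d_2)² = 8100/1600 = 5.062.
m_1 − m_2 = −2.5 log₁₀(5.062) = -1.76.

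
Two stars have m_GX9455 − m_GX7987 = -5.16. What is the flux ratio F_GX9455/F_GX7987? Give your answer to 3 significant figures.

116

F_GX9455/F_GX7987 = 10^(−(m_GX9455 − m_GX7987)/2.5) = 10^(5.16/2.5) = 10^2.064 = 115.9.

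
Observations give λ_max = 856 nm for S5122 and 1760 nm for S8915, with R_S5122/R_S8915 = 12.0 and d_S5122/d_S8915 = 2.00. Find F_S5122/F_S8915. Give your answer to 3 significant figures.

Wien's law: T_S5122/T_S8915 = λ_S8915/λ_S5122 = 1760/856 = 2.056.
L_S5122/L_S8915 = (R_S5122/R_S8915)²(T_S5122/T_S8915)⁴ = (12.0)²(2.056)⁴ = 2573.
F_S5122/F_S8915 = (L_S5122/L_S8915)/(d_S5122/d_S8915)² = 2573/(2.00)² = 643.4.

643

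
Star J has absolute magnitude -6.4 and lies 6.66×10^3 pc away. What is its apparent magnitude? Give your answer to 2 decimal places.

m = M + 5 log₁₀(d/10 pc) = -6.4 + 5 log₁₀(6.66×10^3/10)
  = -6.4 + 5 × 2.823 = -6.4 + 14.12 = 7.72.

7.72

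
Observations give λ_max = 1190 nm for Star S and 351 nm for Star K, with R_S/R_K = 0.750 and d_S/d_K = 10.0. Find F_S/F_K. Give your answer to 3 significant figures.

4.26×10^-5

Wien's law: T_S/T_K = λ_K/λ_S = 351/1190 = 0.2950.
L_S/L_K = (R_S/R_K)²(T_S/T_K)⁴ = (0.750)²(0.2950)⁴ = 0.004258.
F_S/F_K = (L_S/L_K)/(d_S/d_K)² = 0.004258/(10.0)² = 4.258×10^-5.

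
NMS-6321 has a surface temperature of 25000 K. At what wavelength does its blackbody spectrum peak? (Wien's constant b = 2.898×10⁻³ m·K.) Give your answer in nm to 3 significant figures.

116 nm

λ_max = b/T = 2.898×10⁻³ / 25000 = 1.16×10^-7 m = 115.9 nm.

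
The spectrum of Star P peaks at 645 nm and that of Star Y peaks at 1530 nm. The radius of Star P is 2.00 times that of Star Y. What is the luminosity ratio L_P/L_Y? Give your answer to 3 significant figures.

Wien's law gives T ∝ 1/λ_max, so T_P/T_Y = λ_Y/λ_P = 1530/645 = 2.372.
Then L ∝ R²T⁴ gives L_P/L_Y = (2.00)² × (2.372)⁴ = 4.000 × 31.66 = 126.6.

127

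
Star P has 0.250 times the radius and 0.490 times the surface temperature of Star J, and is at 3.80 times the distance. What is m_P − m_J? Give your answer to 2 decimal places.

9.01

L_P/L_J = (0.250)²(0.490)⁴ = 0.003603.
F_P/F_J = (L_P/L_J)/(d_P/d_J)² = 0.003603/14.44 = 2.495×10^-4.
m_P − m_J = −2.5 log₁₀(2.495×10^-4) = 9.01.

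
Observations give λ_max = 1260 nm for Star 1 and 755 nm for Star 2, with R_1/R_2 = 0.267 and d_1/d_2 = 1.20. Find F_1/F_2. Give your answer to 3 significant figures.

0.00638

Wien's law: T_1/T_2 = λ_2/λ_1 = 755/1260 = 0.5992.
L_1/L_2 = (R_1/R_2)²(T_1/T_2)⁴ = (0.267)²(0.5992)⁴ = 0.009190.
F_1/F_2 = (L_1/L_2)/(d_1/d_2)² = 0.009190/(1.20)² = 0.006382.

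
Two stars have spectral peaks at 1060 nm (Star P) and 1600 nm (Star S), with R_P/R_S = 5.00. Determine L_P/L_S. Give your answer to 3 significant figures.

Wien's law gives T ∝ 1/λ_max, so T_P/T_S = λ_S/λ_P = 1600/1060 = 1.509.
Then L ∝ R²T⁴ gives L_P/L_S = (5.00)² × (1.509)⁴ = 25.00 × 5.191 = 129.8.

130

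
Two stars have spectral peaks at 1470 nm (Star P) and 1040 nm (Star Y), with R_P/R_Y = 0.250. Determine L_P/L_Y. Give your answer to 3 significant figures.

0.0157

Wien's law gives T ∝ 1/λ_max, so T_P/T_Y = λ_Y/λ_P = 1040/1470 = 0.7075.
Then L ∝ R²T⁴ gives L_P/L_Y = (0.250)² × (0.7075)⁴ = 0.06250 × 0.2505 = 0.01566.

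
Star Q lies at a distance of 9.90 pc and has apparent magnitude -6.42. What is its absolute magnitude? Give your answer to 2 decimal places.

-6.40

M = m − 5 log₁₀(d/10 pc) = -6.42 − 5 log₁₀(9.90/10)
  = -6.42 − 5 × -0.004 = -6.42 − -0.02 = -6.40.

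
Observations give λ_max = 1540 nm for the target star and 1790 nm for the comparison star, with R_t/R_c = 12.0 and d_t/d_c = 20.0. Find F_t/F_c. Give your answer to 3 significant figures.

0.657

Wien's law: T_t/T_c = λ_c/λ_t = 1790/1540 = 1.162.
L_t/L_c = (R_t/R_c)²(T_t/T_c)⁴ = (12.0)²(1.162)⁴ = 262.8.
F_t/F_c = (L_t/L_c)/(d_t/d_c)² = 262.8/(20.0)² = 0.6571.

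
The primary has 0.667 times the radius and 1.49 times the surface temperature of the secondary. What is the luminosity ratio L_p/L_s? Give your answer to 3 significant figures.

From the Stefan–Boltzmann law, L ∝ R²T⁴, so
L_p/L_s = (R_p/R_s)² (T_p/T_s)⁴ = (0.667)² × (1.49)⁴ = 0.4449 × 4.929 = 2.193.

2.19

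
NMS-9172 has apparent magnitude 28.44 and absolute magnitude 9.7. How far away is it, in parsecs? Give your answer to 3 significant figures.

5.60×10^4 pc

m − M = 5 log₁₀(d/10 pc)
28.44 − (9.7) = 18.74 = 5 log₁₀(d/10)
d = 10 × 10^(18.74/5) = 10 × 10^3.748 = 5.598×10^4 pc.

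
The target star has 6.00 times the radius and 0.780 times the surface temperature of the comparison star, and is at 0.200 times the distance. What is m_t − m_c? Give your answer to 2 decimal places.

-6.31

L_t/L_c = (6.00)²(0.780)⁴ = 13.33.
F_t/F_c = (L_t/L_c)/(d_t/d_c)² = 13.33/0.04000 = 333.1.
m_t − m_c = −2.5 log₁₀(333.1) = -6.31.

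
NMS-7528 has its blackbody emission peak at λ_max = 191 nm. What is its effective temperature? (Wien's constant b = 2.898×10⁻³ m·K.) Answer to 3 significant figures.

T = b/λ_max = 2.898×10⁻³ / (191×10⁻⁹) = 1.517×10^4 K.

1.52×10^4 K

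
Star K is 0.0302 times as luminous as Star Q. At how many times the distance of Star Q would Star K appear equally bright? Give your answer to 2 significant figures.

Equal flux requires L_K/d_K² = L_Q/d_Q², so d_K/d_Q = √(L_K/L_Q)
= √(0.0302) = 0.1738.

0.17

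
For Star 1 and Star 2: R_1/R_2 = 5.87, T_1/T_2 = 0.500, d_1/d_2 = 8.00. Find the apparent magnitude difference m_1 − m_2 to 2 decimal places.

3.68

L_1/L_2 = (5.87)²(0.500)⁴ = 2.154.
F_1/F_2 = (L_1/L_2)/(d_1/d_2)² = 2.154/64.00 = 0.03365.
m_1 − m_2 = −2.5 log₁₀(0.03365) = 3.68.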